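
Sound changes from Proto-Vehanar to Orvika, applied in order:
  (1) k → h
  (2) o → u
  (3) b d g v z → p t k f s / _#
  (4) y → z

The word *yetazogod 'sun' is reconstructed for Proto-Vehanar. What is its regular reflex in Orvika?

zetazugut

Orvika: *yetazogod
  yetazogod (rule 1 does not apply)
  yetazogod → yetazugud   [vowel merger]
  yetazugud → yetazugut   [final devoicing]
  yetazugut → zetazugut   [unconditioned shift]
  giving Orvika zetazugut.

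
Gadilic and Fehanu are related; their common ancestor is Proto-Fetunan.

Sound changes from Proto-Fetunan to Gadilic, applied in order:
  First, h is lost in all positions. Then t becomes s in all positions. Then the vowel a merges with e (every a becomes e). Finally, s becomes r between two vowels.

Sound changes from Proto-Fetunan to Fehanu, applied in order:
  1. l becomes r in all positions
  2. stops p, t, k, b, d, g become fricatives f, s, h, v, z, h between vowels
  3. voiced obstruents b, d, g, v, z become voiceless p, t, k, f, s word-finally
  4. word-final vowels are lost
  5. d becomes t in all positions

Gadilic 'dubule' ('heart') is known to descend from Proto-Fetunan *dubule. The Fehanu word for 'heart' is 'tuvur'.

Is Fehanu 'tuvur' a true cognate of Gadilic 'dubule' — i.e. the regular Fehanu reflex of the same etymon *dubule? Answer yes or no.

yes

Derive the expected Fehanu reflex of *dubule:
Fehanu: *dubule > dubure > duvure > duvur > tuvur  (by unconditioned shift, intervocalic lenition, apocope, unconditioned shift)
Fehanu 'tuvur' matches the regular reflex exactly, so the pair is cognate.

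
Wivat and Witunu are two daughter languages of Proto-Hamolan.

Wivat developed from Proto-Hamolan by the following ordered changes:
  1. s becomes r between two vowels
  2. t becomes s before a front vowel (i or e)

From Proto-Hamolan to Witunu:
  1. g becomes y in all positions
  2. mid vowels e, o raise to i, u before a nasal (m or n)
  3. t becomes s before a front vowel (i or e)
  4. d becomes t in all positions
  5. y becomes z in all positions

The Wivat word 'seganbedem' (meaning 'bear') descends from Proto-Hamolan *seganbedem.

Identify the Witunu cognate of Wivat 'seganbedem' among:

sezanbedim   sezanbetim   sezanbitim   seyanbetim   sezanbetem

Witunu: start from *seganbedem.
  rule 1 (unconditioned shift): seganbedem → seyanbedem
  rule 2 (pre-nasal raising): seyanbedem → seyanbedim
  rule 3: no change — seyanbedim
  rule 4 (unconditioned shift): seyanbedim → seyanbetim
  rule 5 (unconditioned shift): seyanbetim → sezanbetim
  ⇒ Witunu sezanbetim
The other candidates each miss or misapply at least one Witunu change.

sezanbetim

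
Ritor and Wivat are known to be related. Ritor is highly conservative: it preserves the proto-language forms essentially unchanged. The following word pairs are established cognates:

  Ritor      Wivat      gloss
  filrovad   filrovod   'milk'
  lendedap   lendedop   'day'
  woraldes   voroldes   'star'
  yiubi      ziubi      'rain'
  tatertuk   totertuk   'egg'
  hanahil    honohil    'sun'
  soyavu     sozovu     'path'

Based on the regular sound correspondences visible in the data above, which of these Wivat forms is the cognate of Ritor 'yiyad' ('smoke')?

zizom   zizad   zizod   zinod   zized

zizod

yiubi ~ ziubi — Ritor y corresponds to Wivat z word-initially before a front vowel.
soyavu ~ sozovu — Ritor y corresponds to Wivat z between vowels (before a back vowel).
filrovad ~ filrovod, woraldes ~ voroldes — Ritor a corresponds to Wivat o after a consonant, before a consonant other than r, m, n, p, b, f, v.
Applying these to Ritor 'yiyad':
  yiyad → ziyad   (y→z word-initially before a front vowel)
  ziyad → zizad   (y→z between vowels (before a back vowel))
  zizad → zizod   (a→o after a consonant, before a consonant other than r, m, n, p, b, f, v)
So the Wivat cognate is 'zizod'.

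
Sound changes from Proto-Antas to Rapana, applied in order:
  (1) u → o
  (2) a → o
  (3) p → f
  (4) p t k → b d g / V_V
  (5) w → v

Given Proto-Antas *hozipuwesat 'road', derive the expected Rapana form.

Rapana: *hozipuwesat > hozipowesat > hozipowesot > hozifowesot > hozifovesot  (by vowel merger, vowel merger, unconditioned shift, unconditioned shift)

hozifovesot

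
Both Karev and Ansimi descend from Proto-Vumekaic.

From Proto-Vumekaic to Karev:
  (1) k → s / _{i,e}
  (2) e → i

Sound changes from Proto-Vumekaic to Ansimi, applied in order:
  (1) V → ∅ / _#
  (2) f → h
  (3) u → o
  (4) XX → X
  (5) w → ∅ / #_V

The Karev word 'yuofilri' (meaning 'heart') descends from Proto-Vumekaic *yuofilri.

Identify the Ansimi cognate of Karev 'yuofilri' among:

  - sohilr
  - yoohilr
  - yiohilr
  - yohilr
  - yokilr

Ansimi: start from *yuofilri.
  rule 1 (apocope): yuofilri → yuofilr
  rule 2 (unconditioned shift): yuofilr → yuohilr
  rule 3 (vowel merger): yuohilr → yoohilr
  rule 4 (degemination): yoohilr → yohilr
  rule 5: no change — yohilr
  ⇒ Ansimi yohilr
Among the options, 'yohilr' alone shows every Ansimi change applied in order.

yohilr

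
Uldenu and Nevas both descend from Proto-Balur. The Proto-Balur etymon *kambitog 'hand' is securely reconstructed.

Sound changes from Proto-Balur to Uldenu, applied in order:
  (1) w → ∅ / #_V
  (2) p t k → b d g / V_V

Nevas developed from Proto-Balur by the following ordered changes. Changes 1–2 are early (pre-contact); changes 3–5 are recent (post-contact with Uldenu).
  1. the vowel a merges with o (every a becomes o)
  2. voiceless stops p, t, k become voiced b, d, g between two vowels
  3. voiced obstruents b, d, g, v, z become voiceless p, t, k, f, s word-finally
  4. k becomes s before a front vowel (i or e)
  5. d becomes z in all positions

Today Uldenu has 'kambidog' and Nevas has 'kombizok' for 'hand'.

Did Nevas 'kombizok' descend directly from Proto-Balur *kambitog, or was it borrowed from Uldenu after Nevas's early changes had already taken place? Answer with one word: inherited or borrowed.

inherited

If inherited, *kambitog would pass through all of Nevas's changes:
Nevas: *kambitog
  kambitog → kombitog   [vowel merger]
  kombitog → kombidog   [intervocalic voicing]
  kombidog → kombidok   [final devoicing]
  kombidok (rule 4 does not apply)
  kombidok → kombizok   [unconditioned shift]
  giving Nevas kombizok.
If borrowed from Uldenu 'kambidog' after the early changes, it would undergo only the recent ones:
  rule 3 (final devoicing): kambidog → kambidok
  rule 4 (palatalisation): no change (kambidok)
  rule 5 (unconditioned shift): kambidok → kambizok
  ⇒ as a loan: kambizok
Nevas 'kombizok' matches the inherited outcome exactly, so it is an inherited cognate, not a loan.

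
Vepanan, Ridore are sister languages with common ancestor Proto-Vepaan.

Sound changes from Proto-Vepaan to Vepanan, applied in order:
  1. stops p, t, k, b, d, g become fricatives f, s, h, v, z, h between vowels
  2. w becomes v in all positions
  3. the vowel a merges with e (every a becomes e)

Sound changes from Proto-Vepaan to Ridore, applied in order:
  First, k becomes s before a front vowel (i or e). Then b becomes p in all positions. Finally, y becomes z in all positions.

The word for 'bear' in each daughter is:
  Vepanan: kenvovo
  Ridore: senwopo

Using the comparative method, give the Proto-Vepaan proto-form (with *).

Position 4: Vepanan has v, Ridore has w. Ridore preserves w here (none of its changes turn any other segment into w), so the proto-segment is *w.
Position 6: Vepanan has v, Ridore has p. Taking the neighbouring segments as reconstructed: Vepanan v could go back to *b or *v or *w; Ridore p could go back to *p or *b — the one source consistent with every daughter is *b.
Position 1: Vepanan has k, Ridore has s. Vepanan preserves k here (none of its changes turn any other segment into k), so the proto-segment is *k.
Verify the candidate proto-form against each daughter:
Vepanan: *kenwobo > kenwovo > kenvovo  (by intervocalic lenition, unconditioned shift)
Ridore: *kenwobo
  kenwobo → senwobo   [palatalisation]
  senwobo → senwopo   [unconditioned shift]
  senwopo (rule 3 does not apply)
  giving Ridore senwopo.
*kenwobo is the unique common source.

*kenwobo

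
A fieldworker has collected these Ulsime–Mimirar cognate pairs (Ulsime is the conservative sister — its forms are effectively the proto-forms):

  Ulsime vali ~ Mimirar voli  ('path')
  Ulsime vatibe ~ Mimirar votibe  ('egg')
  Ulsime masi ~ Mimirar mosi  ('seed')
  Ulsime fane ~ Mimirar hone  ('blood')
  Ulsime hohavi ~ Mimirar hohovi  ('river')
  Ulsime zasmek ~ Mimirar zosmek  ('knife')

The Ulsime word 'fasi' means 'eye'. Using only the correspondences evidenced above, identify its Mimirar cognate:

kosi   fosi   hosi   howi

fane ~ hone — Ulsime f corresponds to Mimirar h word-initially before a back vowel.
vali ~ voli, vatibe ~ votibe — Ulsime a corresponds to Mimirar o after a consonant, before a consonant other than r, m, n, p, b, f, v.
Applying these to Ulsime 'fasi':
  fasi → hasi   (f→h word-initially before a back vowel)
  hasi → hosi   (a→o after a consonant, before a consonant other than r, m, n, p, b, f, v)
So the Mimirar cognate is 'hosi'.

hosi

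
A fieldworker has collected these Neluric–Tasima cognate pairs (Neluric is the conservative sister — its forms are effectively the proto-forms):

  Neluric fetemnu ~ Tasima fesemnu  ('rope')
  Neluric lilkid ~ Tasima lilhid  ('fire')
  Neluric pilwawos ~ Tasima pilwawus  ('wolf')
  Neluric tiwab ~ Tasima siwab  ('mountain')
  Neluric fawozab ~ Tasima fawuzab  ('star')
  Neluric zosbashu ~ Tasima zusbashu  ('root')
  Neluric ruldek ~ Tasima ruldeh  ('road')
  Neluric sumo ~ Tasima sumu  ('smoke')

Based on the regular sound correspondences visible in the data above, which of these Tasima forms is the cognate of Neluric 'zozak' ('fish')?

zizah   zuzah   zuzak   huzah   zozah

pilwawos ~ pilwawus, fawozab ~ fawuzab — Neluric o corresponds to Tasima u after a consonant, before a consonant other than r, m, n, p, b, f, v.
ruldek ~ ruldeh — Neluric k corresponds to Tasima h word-finally.
Applying these to Neluric 'zozak':
  zozak → zuzak   (o→u after a consonant, before a consonant other than r, m, n, p, b, f, v)
  zuzak → zuzah   (k→h word-finally)
So the Tasima cognate is 'zuzah'.

zuzah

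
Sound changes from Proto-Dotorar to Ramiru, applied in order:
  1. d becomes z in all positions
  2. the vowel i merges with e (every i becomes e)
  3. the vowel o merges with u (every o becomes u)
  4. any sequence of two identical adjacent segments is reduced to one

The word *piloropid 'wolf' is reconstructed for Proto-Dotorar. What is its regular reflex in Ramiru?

Ramiru: *piloropid > piloropiz > peloropez > pelurupez  (by unconditioned shift, vowel merger, vowel merger)

pelurupez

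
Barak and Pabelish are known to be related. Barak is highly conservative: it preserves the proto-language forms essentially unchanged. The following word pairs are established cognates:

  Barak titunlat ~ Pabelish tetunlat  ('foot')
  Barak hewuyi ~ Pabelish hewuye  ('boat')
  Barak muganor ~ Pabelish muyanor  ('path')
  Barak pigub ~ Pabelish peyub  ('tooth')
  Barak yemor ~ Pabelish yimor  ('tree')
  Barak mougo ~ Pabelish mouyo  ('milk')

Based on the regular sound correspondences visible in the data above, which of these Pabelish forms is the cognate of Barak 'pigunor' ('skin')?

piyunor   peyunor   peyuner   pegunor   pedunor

titunlat ~ tetunlat, pigub ~ peyub — Barak i corresponds to Pabelish e after a consonant, before a consonant other than r, m, n, p, b, f, v.
pigub ~ peyub — Barak g corresponds to Pabelish y between vowels (before a back vowel).
Applying these to Barak 'pigunor':
  pigunor → pegunor   (i→e after a consonant, before a consonant other than r, m, n, p, b, f, v)
  pegunor → peyunor   (g→y between vowels (before a back vowel))
So the Pabelish cognate is 'peyunor'.

peyunor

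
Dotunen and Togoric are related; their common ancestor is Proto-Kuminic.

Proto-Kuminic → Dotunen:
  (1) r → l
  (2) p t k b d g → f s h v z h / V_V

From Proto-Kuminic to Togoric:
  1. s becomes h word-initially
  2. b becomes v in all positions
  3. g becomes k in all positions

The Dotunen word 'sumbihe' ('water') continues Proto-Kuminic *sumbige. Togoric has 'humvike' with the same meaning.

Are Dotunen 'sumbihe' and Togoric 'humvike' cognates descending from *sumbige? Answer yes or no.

yes

Derive the expected Togoric reflex of *sumbige:
Togoric: *sumbige
  sumbige → humbige   [debuccalisation]
  humbige → humvige   [unconditioned shift]
  humvige → humvike   [unconditioned shift]
  giving Togoric humvike.
Togoric 'humvike' matches the regular reflex exactly, so the pair is cognate.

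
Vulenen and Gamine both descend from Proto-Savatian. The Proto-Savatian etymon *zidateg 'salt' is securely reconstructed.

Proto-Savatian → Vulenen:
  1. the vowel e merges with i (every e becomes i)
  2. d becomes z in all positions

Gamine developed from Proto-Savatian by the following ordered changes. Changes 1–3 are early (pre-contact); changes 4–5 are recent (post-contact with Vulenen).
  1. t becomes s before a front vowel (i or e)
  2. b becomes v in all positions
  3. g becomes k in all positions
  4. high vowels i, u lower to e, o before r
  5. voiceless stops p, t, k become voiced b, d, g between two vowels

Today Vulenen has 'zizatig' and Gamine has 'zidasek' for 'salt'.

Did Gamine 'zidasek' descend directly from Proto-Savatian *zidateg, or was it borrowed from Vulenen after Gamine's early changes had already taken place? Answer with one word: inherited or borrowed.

inherited

If inherited, *zidateg would pass through all of Gamine's changes:
Gamine: start from *zidateg.
  rule 1 (palatalisation): zidateg → zidaseg
  rule 2: no change — zidaseg
  rule 3 (unconditioned shift): zidaseg → zidasek
  rule 4: no change — zidasek
  rule 5: no change — zidasek
  ⇒ Gamine zidasek
If borrowed from Vulenen 'zizatig' after the early changes, it would undergo only the recent ones:
  rule 4 (pre-rhotic lowering): no change (zizatig)
  rule 5 (intervocalic voicing): zizatig → zizadig
  ⇒ as a loan: zizadig
Gamine 'zidasek' matches the inherited outcome exactly, so it is an inherited cognate, not a loan.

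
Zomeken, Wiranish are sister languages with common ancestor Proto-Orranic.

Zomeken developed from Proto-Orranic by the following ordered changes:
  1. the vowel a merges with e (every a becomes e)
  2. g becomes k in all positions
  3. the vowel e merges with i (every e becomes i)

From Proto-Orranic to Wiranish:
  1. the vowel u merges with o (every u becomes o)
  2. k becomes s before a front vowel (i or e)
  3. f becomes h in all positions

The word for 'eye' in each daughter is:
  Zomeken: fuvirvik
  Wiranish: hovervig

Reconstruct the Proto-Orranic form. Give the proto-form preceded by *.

*fuvervig

Position 4: Zomeken has i, Wiranish has e. Wiranish preserves e here (none of its changes turn any other segment into e), so the proto-segment is *e.
Position 2: Zomeken has u, Wiranish has o. Zomeken preserves u here (none of its changes turn any other segment into u), so the proto-segment is *u.
Position 1: Zomeken has f, Wiranish has h. Zomeken preserves f here (none of its changes turn any other segment into f), so the proto-segment is *f.
Continuing position by position gives *fuvervig; check it forward:
Zomeken: *fuvervig
  fuvervig (rule 1 does not apply)
  fuvervig → fuvervik   [unconditioned shift]
  fuvervik → fuvirvik   [vowel merger]
  giving Zomeken fuvirvik.
Wiranish: *fuvervig
  fuvervig → fovervig   [vowel merger]
  fovervig (rule 2 does not apply)
  fovervig → hovervig   [unconditioned shift]
  giving Wiranish hovervig.
Only *fuvervig yields all of Zomeken fuvirvik, Wiranish hovervig.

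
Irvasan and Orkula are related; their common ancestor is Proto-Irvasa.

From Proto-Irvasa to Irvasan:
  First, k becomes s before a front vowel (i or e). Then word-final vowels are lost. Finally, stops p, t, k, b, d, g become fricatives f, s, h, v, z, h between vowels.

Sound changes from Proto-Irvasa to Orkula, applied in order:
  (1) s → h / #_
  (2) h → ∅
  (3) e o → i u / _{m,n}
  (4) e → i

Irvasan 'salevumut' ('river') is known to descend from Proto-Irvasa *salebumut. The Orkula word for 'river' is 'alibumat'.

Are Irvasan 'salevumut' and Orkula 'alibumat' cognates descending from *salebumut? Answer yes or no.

Derive the expected Orkula reflex of *salebumut:
Orkula: *salebumut > halebumut > alebumut > alibumut  (by debuccalisation, h-loss, vowel merger)
The regular Orkula reflex would be 'alibumut', but the attested form is 'alibumat'. The correspondence is irregular, so they are not cognates (the Orkula form has a different source).

no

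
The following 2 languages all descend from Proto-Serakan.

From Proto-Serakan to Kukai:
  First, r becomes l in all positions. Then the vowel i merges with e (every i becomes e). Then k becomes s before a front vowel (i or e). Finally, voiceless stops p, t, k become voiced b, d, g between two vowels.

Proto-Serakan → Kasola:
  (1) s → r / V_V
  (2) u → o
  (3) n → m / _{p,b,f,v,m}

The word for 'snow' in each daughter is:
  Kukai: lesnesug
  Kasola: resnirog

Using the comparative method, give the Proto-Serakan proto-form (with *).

*resnisug

Position 1: Kukai has l, Kasola has r. Taking the neighbouring segments as reconstructed: Kukai l could go back to *l or *r; Kasola r can only go back to *r — the one source consistent with every daughter is *r.
Position 5: Kukai has e, Kasola has i. Kasola preserves i here (none of its changes turn any other segment into i), so the proto-segment is *i.
Position 7: Kukai has u, Kasola has o. Kukai preserves u here (none of its changes turn any other segment into u), so the proto-segment is *u.
Verify the candidate proto-form against each daughter:
Kukai: start from *resnisug.
  rule 1 (unconditioned shift): resnisug → lesnisug
  rule 2 (vowel merger): lesnisug → lesnesug
  rule 3: no change — lesnesug
  rule 4: no change — lesnesug
  ⇒ Kukai lesnesug
Kasola: start from *resnisug.
  rule 1 (rhotacism): resnisug → resnirug
  rule 2 (vowel merger): resnirug → resnirog
  rule 3: no change — resnirog
  ⇒ Kasola resnirog
*resnisug is the unique common source.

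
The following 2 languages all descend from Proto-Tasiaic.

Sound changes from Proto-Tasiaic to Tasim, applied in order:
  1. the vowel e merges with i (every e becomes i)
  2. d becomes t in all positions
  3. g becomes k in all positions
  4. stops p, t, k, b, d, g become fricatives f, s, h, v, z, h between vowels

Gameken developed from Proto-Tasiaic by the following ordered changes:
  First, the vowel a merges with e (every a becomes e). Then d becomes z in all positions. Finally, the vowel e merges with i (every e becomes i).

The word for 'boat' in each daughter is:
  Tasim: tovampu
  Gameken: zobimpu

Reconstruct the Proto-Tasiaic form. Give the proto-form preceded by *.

Position 3: Tasim has v, Gameken has b. Gameken preserves b here (none of its changes turn any other segment into b), so the proto-segment is *b.
Position 4: Tasim has a, Gameken has i. Tasim preserves a here (none of its changes turn any other segment into a), so the proto-segment is *a.
Position 1: Tasim has t, Gameken has z. Taking the neighbouring segments as reconstructed: Tasim t could go back to *t or *d; Gameken z could go back to *d or *z — the one source consistent with every daughter is *d.
This points to *dobampu. Verify forward in each daughter:
Tasim: start from *dobampu.
  rule 1: no change — dobampu
  rule 2 (unconditioned shift): dobampu → tobampu
  rule 3: no change — tobampu
  rule 4 (intervocalic lenition): tobampu → tovampu
  ⇒ Tasim tovampu
Gameken: start from *dobampu.
  rule 1 (vowel merger): dobampu → dobempu
  rule 2 (unconditioned shift): dobempu → zobempu
  rule 3 (vowel merger): zobempu → zobimpu
  ⇒ Gameken zobimpu
No other proto-form is consistent with every reflex, so the reconstruction is *dobampu.

*dobampu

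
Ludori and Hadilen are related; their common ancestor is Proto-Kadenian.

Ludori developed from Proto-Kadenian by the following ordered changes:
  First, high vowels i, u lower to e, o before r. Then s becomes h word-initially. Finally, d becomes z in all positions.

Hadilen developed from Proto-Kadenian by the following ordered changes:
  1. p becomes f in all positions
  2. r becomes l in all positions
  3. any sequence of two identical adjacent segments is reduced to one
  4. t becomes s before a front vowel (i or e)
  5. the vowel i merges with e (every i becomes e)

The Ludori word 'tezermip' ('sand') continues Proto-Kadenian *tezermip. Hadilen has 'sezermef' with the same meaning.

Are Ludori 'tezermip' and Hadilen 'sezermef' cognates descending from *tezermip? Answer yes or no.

no

Derive the expected Hadilen reflex of *tezermip:
Hadilen: *tezermip > tezermif > tezelmif > sezelmif > sezelmef  (by unconditioned shift, unconditioned shift, palatalisation, vowel merger)
The regular Hadilen reflex would be 'sezelmef', but the attested form is 'sezermef'. The correspondence is irregular, so they are not cognates (the Hadilen form has a different source).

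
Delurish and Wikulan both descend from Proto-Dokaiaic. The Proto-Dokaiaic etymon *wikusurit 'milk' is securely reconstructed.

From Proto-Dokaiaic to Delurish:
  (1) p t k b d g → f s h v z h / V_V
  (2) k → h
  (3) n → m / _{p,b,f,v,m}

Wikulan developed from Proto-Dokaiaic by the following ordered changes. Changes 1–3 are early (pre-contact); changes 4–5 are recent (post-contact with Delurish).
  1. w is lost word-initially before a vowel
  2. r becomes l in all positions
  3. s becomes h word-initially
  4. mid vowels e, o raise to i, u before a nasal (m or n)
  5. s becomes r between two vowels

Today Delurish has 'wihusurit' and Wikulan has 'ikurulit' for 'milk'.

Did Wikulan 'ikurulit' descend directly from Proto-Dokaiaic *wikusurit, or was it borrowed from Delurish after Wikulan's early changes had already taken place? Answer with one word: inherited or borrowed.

If inherited, *wikusurit would pass through all of Wikulan's changes:
Wikulan: *wikusurit > ikusurit > ikusulit > ikurulit  (by glide loss, unconditioned shift, rhotacism)
If borrowed from Delurish 'wihusurit' after the early changes, it would undergo only the recent ones:
  rule 4 (pre-nasal raising): no change (wihusurit)
  rule 5 (rhotacism): wihusurit → wihururit
  ⇒ as a loan: wihururit
Wikulan 'ikurulit' matches the inherited outcome exactly, so it is an inherited cognate, not a loan.

inherited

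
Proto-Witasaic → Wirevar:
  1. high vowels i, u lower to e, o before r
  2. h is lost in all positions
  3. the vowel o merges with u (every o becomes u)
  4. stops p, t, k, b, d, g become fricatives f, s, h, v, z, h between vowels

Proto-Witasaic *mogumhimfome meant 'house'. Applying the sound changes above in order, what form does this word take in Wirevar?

Wirevar: start from *mogumhimfome.
  rule 1: no change — mogumhimfome
  rule 2 (h-loss): mogumhimfome → mogumimfome
  rule 3 (vowel merger): mogumimfome → mugumimfume
  rule 4 (intervocalic lenition): mugumimfume → muhumimfume
  ⇒ Wirevar muhumimfume

muhumimfume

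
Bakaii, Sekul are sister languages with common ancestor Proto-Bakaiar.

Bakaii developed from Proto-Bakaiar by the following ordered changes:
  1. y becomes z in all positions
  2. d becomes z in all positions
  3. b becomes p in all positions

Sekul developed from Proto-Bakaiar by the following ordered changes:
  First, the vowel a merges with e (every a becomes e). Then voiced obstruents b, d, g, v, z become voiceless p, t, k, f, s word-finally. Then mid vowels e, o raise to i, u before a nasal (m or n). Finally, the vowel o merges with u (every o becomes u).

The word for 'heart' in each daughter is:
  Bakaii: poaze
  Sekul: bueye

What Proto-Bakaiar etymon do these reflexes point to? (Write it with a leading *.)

*boaye

Position 1: Bakaii has p, Sekul has b. Sekul preserves b here (none of its changes turn any other segment into b), so the proto-segment is *b.
Position 4: Bakaii has z, Sekul has y. Sekul preserves y here (none of its changes turn any other segment into y), so the proto-segment is *y.
Position 3: Bakaii has a, Sekul has e. Bakaii preserves a here (none of its changes turn any other segment into a), so the proto-segment is *a.
Continuing position by position gives *boaye; check it forward:
Bakaii: *boaye
  boaye → boaze   [unconditioned shift]
  boaze (rule 2 does not apply)
  boaze → poaze   [unconditioned shift]
  giving Bakaii poaze.
Sekul: start from *boaye.
  rule 1 (vowel merger): boaye → boeye
  rule 2: no change — boeye
  rule 3: no change — boeye
  rule 4 (vowel merger): boeye → bueye
  ⇒ Sekul bueye
No other proto-form is consistent with every reflex, so the reconstruction is *boaye.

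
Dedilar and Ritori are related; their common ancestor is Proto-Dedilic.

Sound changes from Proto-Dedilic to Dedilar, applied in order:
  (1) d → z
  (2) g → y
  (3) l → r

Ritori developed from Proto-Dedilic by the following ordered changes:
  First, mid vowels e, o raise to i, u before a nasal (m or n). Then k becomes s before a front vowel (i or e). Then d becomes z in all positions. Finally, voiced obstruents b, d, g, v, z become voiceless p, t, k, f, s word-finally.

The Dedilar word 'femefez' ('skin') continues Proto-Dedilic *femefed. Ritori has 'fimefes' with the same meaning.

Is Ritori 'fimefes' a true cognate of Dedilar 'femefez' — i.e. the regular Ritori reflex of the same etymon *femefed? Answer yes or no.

yes

Derive the expected Ritori reflex of *femefed:
Ritori: *femefed > fimefed > fimefez > fimefes  (by pre-nasal raising, unconditioned shift, final devoicing)
Ritori 'fimefes' matches the regular reflex exactly, so the pair is cognate.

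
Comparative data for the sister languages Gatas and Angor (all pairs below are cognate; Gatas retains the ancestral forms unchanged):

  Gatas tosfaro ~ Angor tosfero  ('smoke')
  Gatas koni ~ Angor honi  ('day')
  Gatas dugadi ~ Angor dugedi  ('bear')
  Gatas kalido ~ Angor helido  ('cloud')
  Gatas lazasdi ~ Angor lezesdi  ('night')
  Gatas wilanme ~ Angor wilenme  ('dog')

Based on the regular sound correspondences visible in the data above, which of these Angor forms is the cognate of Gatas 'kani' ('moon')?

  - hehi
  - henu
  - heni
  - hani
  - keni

kalido ~ helido — Gatas k corresponds to Angor h word-initially before a back vowel.
wilanme ~ wilenme — Gatas a corresponds to Angor e after a consonant, before a nasal.
Applying these to Gatas 'kani':
  kani → hani   (k→h word-initially before a back vowel)
  hani → heni   (a→e after a consonant, before a nasal)
So the Angor cognate is 'heni'.

heni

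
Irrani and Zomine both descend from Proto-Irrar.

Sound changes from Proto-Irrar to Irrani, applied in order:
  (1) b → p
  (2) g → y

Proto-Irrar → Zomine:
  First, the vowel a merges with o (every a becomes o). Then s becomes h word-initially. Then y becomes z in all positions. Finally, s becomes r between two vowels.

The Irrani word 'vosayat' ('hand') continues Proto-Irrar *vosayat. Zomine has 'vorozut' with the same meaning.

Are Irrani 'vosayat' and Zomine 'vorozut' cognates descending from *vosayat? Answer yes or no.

Derive the expected Zomine reflex of *vosayat:
Zomine: start from *vosayat.
  rule 1 (vowel merger): vosayat → vosoyot
  rule 2: no change — vosoyot
  rule 3 (unconditioned shift): vosoyot → vosozot
  rule 4 (rhotacism): vosozot → vorozot
  ⇒ Zomine vorozot
The regular Zomine reflex would be 'vorozot', but the attested form is 'vorozut'. The correspondence is irregular, so they are not cognates (the Zomine form has a different source).

no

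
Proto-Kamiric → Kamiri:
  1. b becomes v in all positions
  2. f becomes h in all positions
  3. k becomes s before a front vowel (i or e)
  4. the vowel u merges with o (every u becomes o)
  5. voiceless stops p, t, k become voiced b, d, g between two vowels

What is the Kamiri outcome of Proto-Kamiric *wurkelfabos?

Kamiri: *wurkelfabos
  wurkelfabos → wurkelfavos   [unconditioned shift]
  wurkelfavos → wurkelhavos   [unconditioned shift]
  wurkelhavos → wurselhavos   [palatalisation]
  wurselhavos → worselhavos   [vowel merger]
  worselhavos (rule 5 does not apply)
  giving Kamiri worselhavos.

worselhavos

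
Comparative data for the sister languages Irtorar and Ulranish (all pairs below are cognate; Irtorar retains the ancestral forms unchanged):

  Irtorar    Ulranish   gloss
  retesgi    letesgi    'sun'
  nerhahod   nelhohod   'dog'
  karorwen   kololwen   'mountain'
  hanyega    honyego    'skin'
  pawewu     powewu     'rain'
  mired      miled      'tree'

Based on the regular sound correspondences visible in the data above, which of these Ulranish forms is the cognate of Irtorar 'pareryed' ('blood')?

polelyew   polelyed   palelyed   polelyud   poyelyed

karorwen ~ kololwen — Irtorar a corresponds to Ulranish o after a consonant, before r.
mired ~ miled — Irtorar r corresponds to Ulranish l between vowels (before a front vowel).
nerhahod ~ nelhohod, karorwen ~ kololwen — Irtorar r corresponds to Ulranish l after a vowel, before a consonant other than r, m, n, p, b, f, v.
Applying these to Irtorar 'pareryed':
  pareryed → poreryed   (a→o after a consonant, before r)
  poreryed → poleryed   (r→l between vowels (before a front vowel))
  poleryed → polelyed   (r→l after a vowel, before a consonant other than r, m, n, p, b, f, v)
So the Ulranish cognate is 'polelyed'.

polelyed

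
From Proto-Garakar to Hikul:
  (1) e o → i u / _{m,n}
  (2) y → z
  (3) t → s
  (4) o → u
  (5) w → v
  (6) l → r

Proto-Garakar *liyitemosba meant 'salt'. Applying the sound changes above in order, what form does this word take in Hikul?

rizisimusba

Hikul: *liyitemosba
  liyitemosba → liyitimosba   [pre-nasal raising]
  liyitimosba → lizitimosba   [unconditioned shift]
  lizitimosba → lizisimosba   [unconditioned shift]
  lizisimosba → lizisimusba   [vowel merger]
  lizisimusba (rule 5 does not apply)
  lizisimusba → rizisimusba   [unconditioned shift]
  giving Hikul rizisimusba.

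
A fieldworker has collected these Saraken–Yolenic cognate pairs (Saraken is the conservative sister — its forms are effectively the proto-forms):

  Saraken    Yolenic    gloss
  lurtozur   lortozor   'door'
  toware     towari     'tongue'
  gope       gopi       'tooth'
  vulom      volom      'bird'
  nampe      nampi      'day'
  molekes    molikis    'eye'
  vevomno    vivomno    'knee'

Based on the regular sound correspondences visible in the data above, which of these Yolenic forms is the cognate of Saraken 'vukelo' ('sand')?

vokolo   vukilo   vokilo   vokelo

vulom ~ volom — Saraken u corresponds to Yolenic o after a consonant, before a consonant other than r, m, n, p, b, f, v.
molekes ~ molikis — Saraken e corresponds to Yolenic i after a consonant, before a consonant other than r, m, n, p, b, f, v.
Applying these to Saraken 'vukelo':
  vukelo → vokelo   (u→o after a consonant, before a consonant other than r, m, n, p, b, f, v)
  vokelo → vokilo   (e→i after a consonant, before a consonant other than r, m, n, p, b, f, v)
So the Yolenic cognate is 'vokilo'.

vokilo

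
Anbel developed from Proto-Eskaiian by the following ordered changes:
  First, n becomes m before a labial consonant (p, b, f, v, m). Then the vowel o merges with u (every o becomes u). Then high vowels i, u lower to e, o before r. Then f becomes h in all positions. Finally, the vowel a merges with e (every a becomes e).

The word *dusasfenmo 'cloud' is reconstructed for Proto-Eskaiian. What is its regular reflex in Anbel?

duseshemmu

Anbel: start from *dusasfenmo.
  rule 1 (nasal place assimilation): dusasfenmo → dusasfemmo
  rule 2 (vowel merger): dusasfemmo → dusasfemmu
  rule 3: no change — dusasfemmu
  rule 4 (unconditioned shift): dusasfemmu → dusashemmu
  rule 5 (vowel merger): dusashemmu → duseshemmu
  ⇒ Anbel duseshemmu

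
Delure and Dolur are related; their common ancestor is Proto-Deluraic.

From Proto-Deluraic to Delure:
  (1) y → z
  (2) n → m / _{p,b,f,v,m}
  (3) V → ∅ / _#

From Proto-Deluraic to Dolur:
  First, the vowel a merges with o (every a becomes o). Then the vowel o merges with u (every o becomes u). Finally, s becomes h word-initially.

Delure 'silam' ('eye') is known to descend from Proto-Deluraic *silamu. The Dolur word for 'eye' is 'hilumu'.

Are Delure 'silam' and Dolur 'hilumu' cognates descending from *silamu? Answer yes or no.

yes

Derive the expected Dolur reflex of *silamu:
Dolur: *silamu
  silamu → silomu   [vowel merger]
  silomu → silumu   [vowel merger]
  silumu → hilumu   [debuccalisation]
  giving Dolur hilumu.
Dolur 'hilumu' matches the regular reflex exactly, so the pair is cognate.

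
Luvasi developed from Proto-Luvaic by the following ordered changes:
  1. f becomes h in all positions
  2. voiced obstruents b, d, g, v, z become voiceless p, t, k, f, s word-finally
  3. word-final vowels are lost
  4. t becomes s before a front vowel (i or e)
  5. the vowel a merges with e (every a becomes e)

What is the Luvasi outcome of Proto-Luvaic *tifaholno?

Luvasi: start from *tifaholno.
  rule 1 (unconditioned shift): tifaholno → tihaholno
  rule 2: no change — tihaholno
  rule 3 (apocope): tihaholno → tihaholn
  rule 4 (palatalisation): tihaholn → sihaholn
  rule 5 (vowel merger): sihaholn → siheholn
  ⇒ Luvasi siheholn

siheholn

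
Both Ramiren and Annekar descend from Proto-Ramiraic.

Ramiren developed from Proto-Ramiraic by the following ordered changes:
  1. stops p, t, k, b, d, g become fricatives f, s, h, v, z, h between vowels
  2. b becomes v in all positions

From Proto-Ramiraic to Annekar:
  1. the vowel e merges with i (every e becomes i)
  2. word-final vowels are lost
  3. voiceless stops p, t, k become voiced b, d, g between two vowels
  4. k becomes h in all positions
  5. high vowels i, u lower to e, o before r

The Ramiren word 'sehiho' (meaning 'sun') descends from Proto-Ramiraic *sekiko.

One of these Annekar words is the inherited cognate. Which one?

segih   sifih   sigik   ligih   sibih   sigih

Annekar: *sekiko
  sekiko → sikiko   [vowel merger]
  sikiko → sikik   [apocope]
  sikik → sigik   [intervocalic voicing]
  sigik → sigih   [unconditioned shift]
  sigih (rule 5 does not apply)
  giving Annekar sigih.
Only 'sigih' matches the regular Annekar development of *sekiko.

sigih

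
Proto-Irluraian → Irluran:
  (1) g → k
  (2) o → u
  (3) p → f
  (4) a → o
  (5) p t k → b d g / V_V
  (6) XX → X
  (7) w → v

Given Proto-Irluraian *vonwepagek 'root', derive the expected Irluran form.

vunvefogek

Irluran: start from *vonwepagek.
  rule 1 (unconditioned shift): vonwepagek → vonwepakek
  rule 2 (vowel merger): vonwepakek → vunwepakek
  rule 3 (unconditioned shift): vunwepakek → vunwefakek
  rule 4 (vowel merger): vunwefakek → vunwefokek
  rule 5 (intervocalic voicing): vunwefokek → vunwefogek
  rule 6: no change — vunwefogek
  rule 7 (unconditioned shift): vunwefogek → vunvefogek
  ⇒ Irluran vunvefogek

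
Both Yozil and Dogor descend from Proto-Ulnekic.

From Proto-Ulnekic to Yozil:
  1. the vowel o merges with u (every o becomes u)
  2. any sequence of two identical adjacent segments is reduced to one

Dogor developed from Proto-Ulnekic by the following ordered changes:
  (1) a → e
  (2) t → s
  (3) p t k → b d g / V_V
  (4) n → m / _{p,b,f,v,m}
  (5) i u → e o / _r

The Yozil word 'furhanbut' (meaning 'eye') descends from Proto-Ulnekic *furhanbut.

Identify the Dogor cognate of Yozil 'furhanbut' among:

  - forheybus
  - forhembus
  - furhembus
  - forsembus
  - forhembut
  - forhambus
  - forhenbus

forhembus

Dogor: start from *furhanbut.
  rule 1 (vowel merger): furhanbut → furhenbut
  rule 2 (unconditioned shift): furhenbut → furhenbus
  rule 3: no change — furhenbus
  rule 4 (nasal place assimilation): furhenbus → furhembus
  rule 5 (pre-rhotic lowering): furhembus → forhembus
  ⇒ Dogor forhembus
The other candidates each miss or misapply at least one Dogor change.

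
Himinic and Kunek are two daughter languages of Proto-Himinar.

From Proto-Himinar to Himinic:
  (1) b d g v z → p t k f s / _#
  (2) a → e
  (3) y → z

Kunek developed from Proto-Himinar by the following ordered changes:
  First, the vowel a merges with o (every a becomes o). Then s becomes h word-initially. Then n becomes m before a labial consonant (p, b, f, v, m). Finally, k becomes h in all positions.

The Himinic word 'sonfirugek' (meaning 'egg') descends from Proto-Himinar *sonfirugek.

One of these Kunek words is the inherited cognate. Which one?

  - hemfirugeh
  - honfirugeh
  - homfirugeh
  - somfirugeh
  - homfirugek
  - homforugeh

Kunek: start from *sonfirugek.
  rule 1: no change — sonfirugek
  rule 2 (debuccalisation): sonfirugek → honfirugek
  rule 3 (nasal place assimilation): honfirugek → homfirugek
  rule 4 (unconditioned shift): homfirugek → homfirugeh
  ⇒ Kunek homfirugeh

homfirugeh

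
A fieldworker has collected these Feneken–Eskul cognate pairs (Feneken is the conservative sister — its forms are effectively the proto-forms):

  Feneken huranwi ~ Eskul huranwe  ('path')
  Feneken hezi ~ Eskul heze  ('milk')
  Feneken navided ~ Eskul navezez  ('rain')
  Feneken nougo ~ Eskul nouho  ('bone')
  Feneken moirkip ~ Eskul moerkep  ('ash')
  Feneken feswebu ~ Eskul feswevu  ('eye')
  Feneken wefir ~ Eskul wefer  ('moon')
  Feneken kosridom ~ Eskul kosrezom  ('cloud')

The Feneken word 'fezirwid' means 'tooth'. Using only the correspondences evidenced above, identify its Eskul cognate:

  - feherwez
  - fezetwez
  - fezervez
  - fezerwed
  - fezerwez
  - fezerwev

fezerwez

wefir ~ wefer — Feneken i corresponds to Eskul e after a consonant, before r.
navided ~ navezez, kosridom ~ kosrezom — Feneken i corresponds to Eskul e after a consonant, before a consonant other than r, m, n, p, b, f, v.
navided ~ navezez — Feneken d corresponds to Eskul z word-finally.
Applying these to Feneken 'fezirwid':
  fezirwid → fezerwid   (i→e after a consonant, before r)
  fezerwid → fezerwed   (i→e after a consonant, before a consonant other than r, m, n, p, b, f, v)
  fezerwed → fezerwez   (d→z word-finally)
So the Eskul cognate is 'fezerwez'.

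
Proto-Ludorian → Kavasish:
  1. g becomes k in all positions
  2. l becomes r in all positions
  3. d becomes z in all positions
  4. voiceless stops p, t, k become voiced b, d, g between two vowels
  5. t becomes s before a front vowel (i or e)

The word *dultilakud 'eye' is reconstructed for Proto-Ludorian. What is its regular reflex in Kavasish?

Kavasish: *dultilakud > durtirakud > zurtirakuz > zurtiraguz > zursiraguz  (by unconditioned shift, unconditioned shift, intervocalic voicing, palatalisation)

zursiraguz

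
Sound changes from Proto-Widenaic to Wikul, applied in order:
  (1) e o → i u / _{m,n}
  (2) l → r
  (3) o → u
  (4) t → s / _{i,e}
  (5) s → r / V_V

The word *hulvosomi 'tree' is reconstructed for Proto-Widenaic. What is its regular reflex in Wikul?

hurvurumi

Wikul: *hulvosomi > hulvosumi > hurvosumi > hurvusumi > hurvurumi  (by pre-nasal raising, unconditioned shift, vowel merger, rhotacism)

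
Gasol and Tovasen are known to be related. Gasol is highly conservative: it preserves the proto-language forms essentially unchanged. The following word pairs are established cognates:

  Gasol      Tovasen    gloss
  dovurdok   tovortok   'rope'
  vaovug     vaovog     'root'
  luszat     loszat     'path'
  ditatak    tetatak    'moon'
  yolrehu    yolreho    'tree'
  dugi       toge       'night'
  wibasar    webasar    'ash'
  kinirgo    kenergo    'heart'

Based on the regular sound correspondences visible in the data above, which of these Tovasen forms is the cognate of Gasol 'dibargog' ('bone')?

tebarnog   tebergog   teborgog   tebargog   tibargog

ditatak ~ tetatak — Gasol d corresponds to Tovasen t word-initially before a front vowel.
wibasar ~ webasar — Gasol i corresponds to Tovasen e after a consonant, before a labial obstruent.
Applying these to Gasol 'dibargog':
  dibargog → tibargog   (d→t word-initially before a front vowel)
  tibargog → tebargog   (i→e after a consonant, before a labial obstruent)
So the Tovasen cognate is 'tebargog'.

tebargog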